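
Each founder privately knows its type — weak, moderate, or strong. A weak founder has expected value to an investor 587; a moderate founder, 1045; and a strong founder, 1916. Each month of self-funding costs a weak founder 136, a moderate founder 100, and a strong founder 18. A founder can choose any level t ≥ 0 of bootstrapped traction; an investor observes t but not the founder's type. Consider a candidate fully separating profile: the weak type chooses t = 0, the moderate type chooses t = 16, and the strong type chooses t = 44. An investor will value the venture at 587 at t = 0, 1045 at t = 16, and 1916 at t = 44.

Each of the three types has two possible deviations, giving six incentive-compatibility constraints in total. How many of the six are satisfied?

5

Moderate (own payoff 1045 − 100×16 = -555): to t=0 gives 587 → profitable ✗; to t=44 gives 1916 − 100×44 = -2484 → no gain ✓.
Strong (own payoff 1916 − 18×44 = 1124): to t=0 gives 587 → no gain ✓; to t=16 gives 1045 − 18×16 = 757 → no gain ✓.
Weak (own payoff 587): to t=16 gives 1045 − 136×16 = -1131 → no gain ✓; to t=44 gives 1916 − 136×44 = -4068 → no gain ✓.
5 of the 6 constraints hold; not an equilibrium.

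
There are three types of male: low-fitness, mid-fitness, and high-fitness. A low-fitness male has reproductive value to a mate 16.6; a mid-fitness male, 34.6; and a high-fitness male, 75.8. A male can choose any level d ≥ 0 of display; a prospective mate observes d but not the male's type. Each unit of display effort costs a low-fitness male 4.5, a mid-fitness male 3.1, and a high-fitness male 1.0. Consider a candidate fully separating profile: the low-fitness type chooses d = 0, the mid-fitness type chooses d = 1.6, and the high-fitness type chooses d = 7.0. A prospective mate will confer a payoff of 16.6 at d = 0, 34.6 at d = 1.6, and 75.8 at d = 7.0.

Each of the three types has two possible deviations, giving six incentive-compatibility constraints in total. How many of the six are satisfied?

Mid-fitness (own payoff 34.6 − 3.1×1.6 = 29.64): to d=0 gives 16.6 → no gain ✓; to d=7.0 gives 75.8 − 3.1×7.0 = 54.1 → profitable ✗.
High-fitness (own payoff 75.8 − 1.0×7.0 = 68.8): to d=0 gives 16.6 → no gain ✓; to d=1.6 gives 34.6 − 1.0×1.6 = 33 → no gain ✓.
Low-fitness (own payoff 16.6): to d=1.6 gives 34.6 − 4.5×1.6 = 27.4 → profitable ✗; to d=7.0 gives 75.8 − 4.5×7.0 = 44.3 → profitable ✗.
3 of the 6 constraints hold; not an equilibrium.

3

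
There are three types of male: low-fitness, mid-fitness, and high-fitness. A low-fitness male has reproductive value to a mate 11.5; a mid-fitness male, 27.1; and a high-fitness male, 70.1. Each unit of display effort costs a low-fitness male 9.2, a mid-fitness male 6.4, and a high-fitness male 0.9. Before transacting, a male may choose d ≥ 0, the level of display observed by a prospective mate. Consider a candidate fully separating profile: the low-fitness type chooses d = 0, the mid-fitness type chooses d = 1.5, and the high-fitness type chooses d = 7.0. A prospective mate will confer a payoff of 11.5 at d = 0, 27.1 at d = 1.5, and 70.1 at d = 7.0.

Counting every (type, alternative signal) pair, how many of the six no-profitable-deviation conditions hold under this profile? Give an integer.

Low-fitness (own payoff 11.5): to d=1.5 gives 27.1 − 9.2×1.5 = 13.3 → profitable ✗; to d=7.0 gives 70.1 − 9.2×7.0 = 5.7 → no gain ✓.
Mid-fitness (own payoff 27.1 − 6.4×1.5 = 17.5): to d=0 gives 11.5 → no gain ✓; to d=7.0 gives 70.1 − 6.4×7.0 = 25.3 → profitable ✗.
High-fitness (own payoff 70.1 − 0.9×7.0 = 63.8): to d=0 gives 11.5 → no gain ✓; to d=1.5 gives 27.1 − 0.9×1.5 = 25.75 → no gain ✓.
4 of the 6 constraints hold; not an equilibrium.

4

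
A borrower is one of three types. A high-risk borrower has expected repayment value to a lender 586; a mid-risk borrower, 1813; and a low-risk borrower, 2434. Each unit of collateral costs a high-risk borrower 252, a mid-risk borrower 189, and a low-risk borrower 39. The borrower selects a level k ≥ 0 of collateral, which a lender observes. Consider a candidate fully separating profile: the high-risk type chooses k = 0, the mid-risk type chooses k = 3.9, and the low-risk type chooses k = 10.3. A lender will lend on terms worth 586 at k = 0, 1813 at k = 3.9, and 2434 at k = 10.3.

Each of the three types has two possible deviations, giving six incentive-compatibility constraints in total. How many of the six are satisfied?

5

High-risk (own payoff 586): to k=3.9 gives 1813 − 252×3.9 = 830.2 → profitable ✗; to k=10.3 gives 2434 − 252×10.3 = -161.6 → no gain ✓.
Low-risk (own payoff 2434 − 39×10.3 = 2032.3): to k=0 gives 586 → no gain ✓; to k=3.9 gives 1813 − 39×3.9 = 1660.9 → no gain ✓.
Mid-risk (own payoff 1813 − 189×3.9 = 1075.9): to k=0 gives 586 → no gain ✓; to k=10.3 gives 2434 − 189×10.3 = 487.3 → no gain ✓.
5 of the 6 constraints hold; not an equilibrium.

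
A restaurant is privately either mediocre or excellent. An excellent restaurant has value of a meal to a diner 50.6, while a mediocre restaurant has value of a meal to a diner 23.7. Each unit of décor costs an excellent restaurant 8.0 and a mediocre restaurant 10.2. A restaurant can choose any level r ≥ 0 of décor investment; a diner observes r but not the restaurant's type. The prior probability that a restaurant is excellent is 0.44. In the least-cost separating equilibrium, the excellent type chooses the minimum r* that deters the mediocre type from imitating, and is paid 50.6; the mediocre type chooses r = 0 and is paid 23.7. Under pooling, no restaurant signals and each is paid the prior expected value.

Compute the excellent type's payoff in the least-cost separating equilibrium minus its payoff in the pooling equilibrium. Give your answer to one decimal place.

-6.0

Least-cost separating signal: r* solves 23.7 = 50.6 − 10.2·r*, so r* = (50.6 − 23.7)/10.2 ≈ 2.6373.
Excellent type's separating payoff: 50.6 − 8.0 × r* = 50.6 − 8.0 × (50.6 − 23.7)/10.2 = 50.6 − 215.2/10.2 ≈ 29.502.
Pooling payoff: 0.44 × 50.6 + 0.56 × 23.7 = 35.536.
Difference: 29.502 − 35.536 = -6.034, i.e. -6.0 to one decimal place.
The excellent type would prefer the pooling outcome.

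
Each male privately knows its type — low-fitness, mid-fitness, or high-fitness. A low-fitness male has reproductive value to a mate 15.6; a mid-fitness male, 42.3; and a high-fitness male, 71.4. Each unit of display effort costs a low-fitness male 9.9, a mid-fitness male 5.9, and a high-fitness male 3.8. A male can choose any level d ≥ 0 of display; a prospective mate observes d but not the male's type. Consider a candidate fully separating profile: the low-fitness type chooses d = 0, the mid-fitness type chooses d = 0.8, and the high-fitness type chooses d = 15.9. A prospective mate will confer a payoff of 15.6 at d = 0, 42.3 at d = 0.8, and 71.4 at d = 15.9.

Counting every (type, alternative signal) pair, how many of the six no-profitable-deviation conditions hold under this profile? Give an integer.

Low-fitness (own payoff 15.6): to d=0.8 gives 42.3 − 9.9×0.8 = 34.38 → profitable ✗; to d=15.9 gives 71.4 − 9.9×15.9 = -86.01 → no gain ✓.
Mid-fitness (own payoff 42.3 − 5.9×0.8 = 37.58): to d=0 gives 15.6 → no gain ✓; to d=15.9 gives 71.4 − 5.9×15.9 = -22.41 → no gain ✓.
High-fitness (own payoff 71.4 − 3.8×15.9 = 10.98): to d=0 gives 15.6 → profitable ✗; to d=0.8 gives 42.3 − 3.8×0.8 = 39.26 → profitable ✗.
3 of the 6 constraints hold; not an equilibrium.

3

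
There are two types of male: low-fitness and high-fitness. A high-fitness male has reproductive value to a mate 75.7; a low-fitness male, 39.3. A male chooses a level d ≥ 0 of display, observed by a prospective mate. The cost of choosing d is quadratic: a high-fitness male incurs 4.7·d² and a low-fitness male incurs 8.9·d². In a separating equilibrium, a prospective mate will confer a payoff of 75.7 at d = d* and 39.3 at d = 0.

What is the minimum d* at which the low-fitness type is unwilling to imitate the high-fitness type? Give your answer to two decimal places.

2.02

The low-fitness type at d = 0 receives 39.3; imitating at d* yields 75.7 − 8.9·d*².
Indifference: 39.3 = 75.7 − 8.9·d*², so d*² = (75.7 − 39.3) / 8.9 ≈ 4.0899.
d* = √4.0899 ≈ 2.02.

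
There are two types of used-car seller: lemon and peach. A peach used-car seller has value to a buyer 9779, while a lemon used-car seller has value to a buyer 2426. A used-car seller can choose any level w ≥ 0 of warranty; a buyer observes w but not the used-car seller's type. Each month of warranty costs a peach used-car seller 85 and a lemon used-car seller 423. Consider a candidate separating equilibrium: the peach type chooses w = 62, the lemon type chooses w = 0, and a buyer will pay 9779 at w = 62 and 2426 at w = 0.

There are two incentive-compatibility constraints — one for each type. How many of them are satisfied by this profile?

2

Lemon type: stay at 0 → 2426; mimic → 9779 − 423 × 62 = -16447. IC holds (2426 ≥ -16447).
Peach type: signal → 9779 − 85 × 62 = 4509; deviate to 0 → 2426. IC holds (4509 ≥ 2426).
2 of 2 constraints hold, so this is a separating equilibrium.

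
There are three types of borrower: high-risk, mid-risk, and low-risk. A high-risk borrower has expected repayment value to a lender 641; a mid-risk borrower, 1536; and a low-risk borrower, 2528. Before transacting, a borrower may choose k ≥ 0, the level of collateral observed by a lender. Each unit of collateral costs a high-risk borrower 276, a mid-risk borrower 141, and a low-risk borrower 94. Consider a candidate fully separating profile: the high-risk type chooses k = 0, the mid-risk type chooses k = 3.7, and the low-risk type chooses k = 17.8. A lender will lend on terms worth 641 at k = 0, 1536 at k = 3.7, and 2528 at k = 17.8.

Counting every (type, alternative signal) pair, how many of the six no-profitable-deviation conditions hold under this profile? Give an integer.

Mid-risk (own payoff 1536 − 141×3.7 = 1014.3): to k=0 gives 641 → no gain ✓; to k=17.8 gives 2528 − 141×17.8 = 18.2 → no gain ✓.
High-risk (own payoff 641): to k=3.7 gives 1536 − 276×3.7 = 514.8 → no gain ✓; to k=17.8 gives 2528 − 276×17.8 = -2384.8 → no gain ✓.
Low-risk (own payoff 2528 − 94×17.8 = 854.8): to k=0 gives 641 → no gain ✓; to k=3.7 gives 1536 − 94×3.7 = 1188.2 → profitable ✗.
5 of the 6 constraints hold; not an equilibrium.

5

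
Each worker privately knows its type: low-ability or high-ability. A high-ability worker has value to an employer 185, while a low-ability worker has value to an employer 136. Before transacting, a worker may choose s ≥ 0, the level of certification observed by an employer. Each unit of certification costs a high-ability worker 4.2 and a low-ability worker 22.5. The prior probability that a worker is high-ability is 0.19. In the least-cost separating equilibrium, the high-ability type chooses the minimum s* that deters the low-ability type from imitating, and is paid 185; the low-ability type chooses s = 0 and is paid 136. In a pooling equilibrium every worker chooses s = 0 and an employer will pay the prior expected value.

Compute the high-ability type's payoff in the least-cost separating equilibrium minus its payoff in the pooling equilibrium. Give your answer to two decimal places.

30.54

Least-cost separating signal: s* solves 136 = 185 − 22.5·s*, so s* = (185 − 136)/22.5 ≈ 2.1778.
High-ability type's separating payoff: 185 − 4.2 × s* = 185 − 4.2 × (185 − 136)/22.5 = 185 − 205.8/22.5 ≈ 175.8533.
Pooling payoff: 0.19 × 185 + 0.81 × 136 = 145.31.
Difference: 175.8533 − 145.31 = 30.5433, i.e. 30.54 to two decimal places.
The high-ability type prefers to separate.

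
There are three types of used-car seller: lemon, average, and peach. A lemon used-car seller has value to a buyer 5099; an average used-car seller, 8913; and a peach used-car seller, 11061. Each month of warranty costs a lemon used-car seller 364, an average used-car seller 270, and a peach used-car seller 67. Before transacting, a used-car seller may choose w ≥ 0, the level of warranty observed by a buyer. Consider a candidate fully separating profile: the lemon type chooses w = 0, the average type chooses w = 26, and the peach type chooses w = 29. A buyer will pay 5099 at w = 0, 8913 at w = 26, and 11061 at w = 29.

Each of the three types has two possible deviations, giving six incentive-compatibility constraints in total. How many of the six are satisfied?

Peach (own payoff 11061 − 67×29 = 9118): to w=0 gives 5099 → no gain ✓; to w=26 gives 8913 − 67×26 = 7171 → no gain ✓.
Lemon (own payoff 5099): to w=26 gives 8913 − 364×26 = -551 → no gain ✓; to w=29 gives 11061 − 364×29 = 505 → no gain ✓.
Average (own payoff 8913 − 270×26 = 1893): to w=0 gives 5099 → profitable ✗; to w=29 gives 11061 − 270×29 = 3231 → profitable ✗.
4 of the 6 constraints hold; not an equilibrium.

4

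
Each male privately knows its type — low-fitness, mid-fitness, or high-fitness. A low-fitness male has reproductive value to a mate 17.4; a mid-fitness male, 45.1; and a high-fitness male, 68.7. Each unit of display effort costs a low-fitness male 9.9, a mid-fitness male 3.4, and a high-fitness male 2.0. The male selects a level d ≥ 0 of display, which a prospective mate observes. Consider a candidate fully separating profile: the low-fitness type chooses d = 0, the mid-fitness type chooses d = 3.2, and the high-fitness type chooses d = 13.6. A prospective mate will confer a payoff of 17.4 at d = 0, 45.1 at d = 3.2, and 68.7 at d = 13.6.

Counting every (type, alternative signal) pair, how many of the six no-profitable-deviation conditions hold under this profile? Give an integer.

6

Low-fitness (own payoff 17.4): to d=3.2 gives 45.1 − 9.9×3.2 = 13.42 → no gain ✓; to d=13.6 gives 68.7 − 9.9×13.6 = -65.94 → no gain ✓.
High-fitness (own payoff 68.7 − 2.0×13.6 = 41.5): to d=0 gives 17.4 → no gain ✓; to d=3.2 gives 45.1 − 2.0×3.2 = 38.7 → no gain ✓.
Mid-fitness (own payoff 45.1 − 3.4×3.2 = 34.22): to d=0 gives 17.4 → no gain ✓; to d=13.6 gives 68.7 − 3.4×13.6 = 22.46 → no gain ✓.
6 of the 6 constraints hold; this profile is a separating equilibrium.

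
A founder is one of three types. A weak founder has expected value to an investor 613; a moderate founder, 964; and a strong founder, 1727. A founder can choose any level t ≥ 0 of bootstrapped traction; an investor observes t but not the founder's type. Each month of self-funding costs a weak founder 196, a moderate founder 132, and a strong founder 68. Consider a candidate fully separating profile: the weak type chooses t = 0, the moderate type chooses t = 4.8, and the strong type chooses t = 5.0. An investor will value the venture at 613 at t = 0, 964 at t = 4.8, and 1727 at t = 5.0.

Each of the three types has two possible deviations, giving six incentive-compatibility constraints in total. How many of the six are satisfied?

3

Strong (own payoff 1727 − 68×5.0 = 1387): to t=0 gives 613 → no gain ✓; to t=4.8 gives 964 − 68×4.8 = 637.6 → no gain ✓.
Weak (own payoff 613): to t=4.8 gives 964 − 196×4.8 = 23.2 → no gain ✓; to t=5.0 gives 1727 − 196×5.0 = 747 → profitable ✗.
Moderate (own payoff 964 − 132×4.8 = 330.4): to t=0 gives 613 → profitable ✗; to t=5.0 gives 1727 − 132×5.0 = 1067 → profitable ✗.
3 of the 6 constraints hold; not an equilibrium.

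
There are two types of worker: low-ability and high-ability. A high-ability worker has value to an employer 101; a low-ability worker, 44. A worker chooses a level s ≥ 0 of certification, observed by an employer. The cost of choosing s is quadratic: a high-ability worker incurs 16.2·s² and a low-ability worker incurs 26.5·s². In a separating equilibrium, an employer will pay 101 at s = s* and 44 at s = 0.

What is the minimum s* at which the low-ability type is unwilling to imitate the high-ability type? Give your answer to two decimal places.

The low-ability type at s = 0 receives 44; imitating at s* yields 101 − 26.5·s*².
Indifference: 44 = 101 − 26.5·s*², so s*² = (101 − 44) / 26.5 ≈ 2.1509.
s* = √2.1509 ≈ 1.47.

1.47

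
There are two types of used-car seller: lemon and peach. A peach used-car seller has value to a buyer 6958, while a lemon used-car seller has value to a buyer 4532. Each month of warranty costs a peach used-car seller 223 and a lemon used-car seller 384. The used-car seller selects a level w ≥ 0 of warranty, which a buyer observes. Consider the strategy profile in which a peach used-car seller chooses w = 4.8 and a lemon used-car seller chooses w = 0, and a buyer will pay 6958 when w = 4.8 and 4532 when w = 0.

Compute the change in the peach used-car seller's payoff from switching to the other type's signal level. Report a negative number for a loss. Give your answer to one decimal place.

-1355.6

Playing w = 4.8 the peach used-car seller receives 6958 − 223 × 4.8 = 5887.6.
Deviating to w = 0 yields 4532 instead.
Gain from deviating: 4532 − 5887.6 = -1355.6.
The gain is negative, so the peach type's incentive-compatibility constraint is satisfied.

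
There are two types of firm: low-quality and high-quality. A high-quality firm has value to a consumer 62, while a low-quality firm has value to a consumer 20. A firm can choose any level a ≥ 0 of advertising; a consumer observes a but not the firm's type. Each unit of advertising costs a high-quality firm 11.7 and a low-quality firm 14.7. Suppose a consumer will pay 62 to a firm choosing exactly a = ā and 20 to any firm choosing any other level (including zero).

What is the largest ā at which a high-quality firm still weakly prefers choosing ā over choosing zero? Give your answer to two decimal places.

3.59

Choosing ā yields the high-quality type 62 − 11.7·ā; choosing zero yields 20.
The high-quality type is indifferent at 62 − 11.7·ā = 20, i.e. ā = (62 − 20) / 11.7 ≈ 3.59.
For any ā above 3.59 the high-quality type would rather pool at zero, so separation collapses.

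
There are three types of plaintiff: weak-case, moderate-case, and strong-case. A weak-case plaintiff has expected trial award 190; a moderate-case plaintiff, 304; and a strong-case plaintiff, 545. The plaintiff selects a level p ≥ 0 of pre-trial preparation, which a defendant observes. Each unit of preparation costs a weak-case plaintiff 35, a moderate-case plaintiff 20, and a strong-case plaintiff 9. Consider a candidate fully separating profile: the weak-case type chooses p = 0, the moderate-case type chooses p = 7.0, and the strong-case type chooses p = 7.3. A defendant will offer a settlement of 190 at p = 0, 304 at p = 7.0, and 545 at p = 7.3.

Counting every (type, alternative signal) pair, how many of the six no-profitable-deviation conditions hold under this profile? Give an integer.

Moderate-case (own payoff 304 − 20×7.0 = 164): to p=0 gives 190 → profitable ✗; to p=7.3 gives 545 − 20×7.3 = 399 → profitable ✗.
Strong-case (own payoff 545 − 9×7.3 = 479.3): to p=0 gives 190 → no gain ✓; to p=7.0 gives 304 − 9×7.0 = 241 → no gain ✓.
Weak-case (own payoff 190): to p=7.0 gives 304 − 35×7.0 = 59 → no gain ✓; to p=7.3 gives 545 − 35×7.3 = 289.5 → profitable ✗.
3 of the 6 constraints hold; not an equilibrium.

3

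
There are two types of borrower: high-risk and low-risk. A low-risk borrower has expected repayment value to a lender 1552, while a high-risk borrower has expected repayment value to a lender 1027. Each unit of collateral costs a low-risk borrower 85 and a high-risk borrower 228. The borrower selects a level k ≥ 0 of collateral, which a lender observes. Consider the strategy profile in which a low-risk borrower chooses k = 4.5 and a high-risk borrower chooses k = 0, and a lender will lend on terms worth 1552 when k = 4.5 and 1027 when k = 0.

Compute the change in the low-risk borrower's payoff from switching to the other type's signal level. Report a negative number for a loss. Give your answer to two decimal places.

-142.50

Playing k = 4.5 the low-risk borrower receives 1552 − 85 × 4.5 = 1169.5.
Deviating to k = 0 yields 1027 instead.
Gain from deviating: 1027 − 1169.5 = -142.50.
The gain is negative, so the low-risk type's incentive-compatibility constraint is satisfied.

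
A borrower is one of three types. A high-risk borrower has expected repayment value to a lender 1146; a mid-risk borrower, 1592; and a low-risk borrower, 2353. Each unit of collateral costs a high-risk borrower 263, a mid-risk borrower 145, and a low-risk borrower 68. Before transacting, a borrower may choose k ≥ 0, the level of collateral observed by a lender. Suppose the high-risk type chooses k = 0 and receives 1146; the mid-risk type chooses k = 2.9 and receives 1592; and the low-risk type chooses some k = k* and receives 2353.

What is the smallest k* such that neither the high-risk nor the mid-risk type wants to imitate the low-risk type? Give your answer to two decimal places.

Mid-risk type (on-path payoff 1592 − 145×2.9 = 1171.5) won't mimic when 1171.5 ≥ 2353 − 145·k*, i.e. k* ≥ 8.15.
High-risk type (on-path payoff 1146) won't mimic when 1146 ≥ 2353 − 263·k*, i.e. k* ≥ 4.59.
Both must hold, so k* = max(4.59, 8.15) = 8.15. The mid-risk type's constraint binds.

8.15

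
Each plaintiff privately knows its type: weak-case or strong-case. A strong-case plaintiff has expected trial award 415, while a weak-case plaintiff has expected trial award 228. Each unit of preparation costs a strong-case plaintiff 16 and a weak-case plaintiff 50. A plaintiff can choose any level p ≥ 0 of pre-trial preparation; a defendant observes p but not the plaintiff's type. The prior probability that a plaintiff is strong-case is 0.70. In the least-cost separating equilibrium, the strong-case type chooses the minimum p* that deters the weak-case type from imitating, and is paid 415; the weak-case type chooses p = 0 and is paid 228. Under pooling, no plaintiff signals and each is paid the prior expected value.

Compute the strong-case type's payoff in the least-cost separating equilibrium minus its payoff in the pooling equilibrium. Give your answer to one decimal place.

-3.7

Least-cost separating signal: p* solves 228 = 415 − 50·p*, so p* = (415 − 228)/50 = 3.74.
Strong-case type's separating payoff: 415 − 16 × p* = 415 − 16 × (415 − 228)/50 = 415 − 2992/50 = 355.16.
Pooling payoff: 0.70 × 415 + 0.30 × 228 = 358.9.
Difference: 355.16 − 358.9 = -3.74, i.e. -3.7 to one decimal place.
The strong-case type would prefer the pooling outcome.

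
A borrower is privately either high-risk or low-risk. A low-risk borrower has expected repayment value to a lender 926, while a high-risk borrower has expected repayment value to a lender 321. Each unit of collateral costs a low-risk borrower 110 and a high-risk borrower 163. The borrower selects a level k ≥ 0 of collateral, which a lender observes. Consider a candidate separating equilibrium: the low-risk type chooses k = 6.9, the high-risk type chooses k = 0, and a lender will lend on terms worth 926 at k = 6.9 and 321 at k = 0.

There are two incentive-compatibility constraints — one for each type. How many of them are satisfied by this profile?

High-risk type: stay at 0 → 321; mimic → 926 − 163 × 6.9 = -198.7. IC holds (321 ≥ -198.7).
Low-risk type: signal → 926 − 110 × 6.9 = 167; deviate to 0 → 321. IC fails (167 < 321).
1 of 2 constraints hold, so this profile is not an equilibrium.

1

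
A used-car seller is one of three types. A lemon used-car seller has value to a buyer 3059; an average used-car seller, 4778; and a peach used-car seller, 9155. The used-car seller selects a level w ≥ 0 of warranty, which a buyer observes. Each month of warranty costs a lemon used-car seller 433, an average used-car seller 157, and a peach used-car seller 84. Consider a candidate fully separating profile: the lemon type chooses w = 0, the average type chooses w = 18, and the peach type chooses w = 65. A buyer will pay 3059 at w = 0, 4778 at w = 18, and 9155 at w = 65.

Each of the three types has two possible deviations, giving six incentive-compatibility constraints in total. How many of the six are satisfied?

5

Peach (own payoff 9155 − 84×65 = 3695): to w=0 gives 3059 → no gain ✓; to w=18 gives 4778 − 84×18 = 3266 → no gain ✓.
Average (own payoff 4778 − 157×18 = 1952): to w=0 gives 3059 → profitable ✗; to w=65 gives 9155 − 157×65 = -1050 → no gain ✓.
Lemon (own payoff 3059): to w=18 gives 4778 − 433×18 = -3016 → no gain ✓; to w=65 gives 9155 − 433×65 = -18990 → no gain ✓.
5 of the 6 constraints hold; not an equilibrium.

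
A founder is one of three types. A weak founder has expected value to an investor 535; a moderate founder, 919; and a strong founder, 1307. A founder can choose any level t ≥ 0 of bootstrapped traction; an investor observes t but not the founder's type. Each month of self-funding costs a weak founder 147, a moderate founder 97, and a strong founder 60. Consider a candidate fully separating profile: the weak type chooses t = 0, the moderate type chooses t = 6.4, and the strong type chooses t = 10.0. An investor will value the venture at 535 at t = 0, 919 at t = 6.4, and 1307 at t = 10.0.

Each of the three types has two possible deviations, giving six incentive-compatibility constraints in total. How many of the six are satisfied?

4

Strong (own payoff 1307 − 60×10.0 = 707): to t=0 gives 535 → no gain ✓; to t=6.4 gives 919 − 60×6.4 = 535 → no gain ✓.
Weak (own payoff 535): to t=6.4 gives 919 − 147×6.4 = -21.8 → no gain ✓; to t=10.0 gives 1307 − 147×10.0 = -163 → no gain ✓.
Moderate (own payoff 919 − 97×6.4 = 298.2): to t=0 gives 535 → profitable ✗; to t=10.0 gives 1307 − 97×10.0 = 337 → profitable ✗.
4 of the 6 constraints hold; not an equilibrium.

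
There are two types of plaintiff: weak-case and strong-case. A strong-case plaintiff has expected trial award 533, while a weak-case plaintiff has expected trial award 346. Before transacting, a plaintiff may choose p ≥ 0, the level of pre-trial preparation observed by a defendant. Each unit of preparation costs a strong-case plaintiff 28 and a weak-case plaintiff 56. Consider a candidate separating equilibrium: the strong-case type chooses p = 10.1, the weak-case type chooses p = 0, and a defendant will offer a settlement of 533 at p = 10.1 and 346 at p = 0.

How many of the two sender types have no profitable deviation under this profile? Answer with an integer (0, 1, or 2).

Weak-case type: stay at 0 → 346; mimic → 533 − 56 × 10.1 = -32.6. IC holds (346 ≥ -32.6).
Strong-case type: signal → 533 − 28 × 10.1 = 250.2; deviate to 0 → 346. IC fails (250.2 < 346).
1 of 2 constraints hold, so this profile is not an equilibrium.

1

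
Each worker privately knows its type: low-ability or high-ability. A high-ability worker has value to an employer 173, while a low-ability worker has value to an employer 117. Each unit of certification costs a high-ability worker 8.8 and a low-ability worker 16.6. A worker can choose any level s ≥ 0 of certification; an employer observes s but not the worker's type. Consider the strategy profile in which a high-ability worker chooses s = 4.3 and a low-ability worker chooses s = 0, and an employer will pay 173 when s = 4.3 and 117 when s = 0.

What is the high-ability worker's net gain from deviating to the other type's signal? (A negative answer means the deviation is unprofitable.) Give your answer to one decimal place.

-18.2

Playing s = 4.3 the high-ability worker receives 173 − 8.8 × 4.3 = 135.16.
Deviating to s = 0 yields 117 instead.
Gain from deviating: 117 − 135.16 = -18.16, i.e. -18.2 to one decimal place.
The gain is negative, so the high-ability type's incentive-compatibility constraint is satisfied.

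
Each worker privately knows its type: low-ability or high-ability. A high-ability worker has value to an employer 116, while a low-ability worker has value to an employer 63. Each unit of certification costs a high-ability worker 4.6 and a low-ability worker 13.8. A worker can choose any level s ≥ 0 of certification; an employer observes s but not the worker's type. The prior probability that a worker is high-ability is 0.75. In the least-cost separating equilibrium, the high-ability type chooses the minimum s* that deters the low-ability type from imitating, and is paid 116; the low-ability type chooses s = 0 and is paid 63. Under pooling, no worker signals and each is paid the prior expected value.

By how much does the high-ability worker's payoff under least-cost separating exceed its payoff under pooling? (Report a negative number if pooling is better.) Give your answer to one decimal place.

-4.4

Least-cost separating signal: s* solves 63 = 116 − 13.8·s*, so s* = (116 − 63)/13.8 ≈ 3.8406.
High-ability type's separating payoff: 116 − 4.6 × s* = 116 − 4.6 × (116 − 63)/13.8 = 116 − 243.8/13.8 ≈ 98.333.
Pooling payoff: 0.75 × 116 + 0.25 × 63 = 102.75.
Difference: 98.333 − 102.75 = -4.417, i.e. -4.4 to one decimal place.
The high-ability type would prefer the pooling outcome.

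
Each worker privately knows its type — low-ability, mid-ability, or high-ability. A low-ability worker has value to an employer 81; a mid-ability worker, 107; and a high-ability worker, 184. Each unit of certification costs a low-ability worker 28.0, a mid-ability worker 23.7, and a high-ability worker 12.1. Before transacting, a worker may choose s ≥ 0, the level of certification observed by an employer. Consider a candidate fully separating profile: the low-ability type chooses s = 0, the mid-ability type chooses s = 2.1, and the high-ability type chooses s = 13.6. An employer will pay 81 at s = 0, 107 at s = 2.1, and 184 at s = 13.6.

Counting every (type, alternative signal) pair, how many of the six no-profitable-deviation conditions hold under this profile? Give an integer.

3

Mid-ability (own payoff 107 − 23.7×2.1 = 57.23): to s=0 gives 81 → profitable ✗; to s=13.6 gives 184 − 23.7×13.6 = -138.32 → no gain ✓.
Low-ability (own payoff 81): to s=2.1 gives 107 − 28.0×2.1 = 48.2 → no gain ✓; to s=13.6 gives 184 − 28.0×13.6 = -196.8 → no gain ✓.
High-ability (own payoff 184 − 12.1×13.6 = 19.44): to s=0 gives 81 → profitable ✗; to s=2.1 gives 107 − 12.1×2.1 = 81.59 → profitable ✗.
3 of the 6 constraints hold; not an equilibrium.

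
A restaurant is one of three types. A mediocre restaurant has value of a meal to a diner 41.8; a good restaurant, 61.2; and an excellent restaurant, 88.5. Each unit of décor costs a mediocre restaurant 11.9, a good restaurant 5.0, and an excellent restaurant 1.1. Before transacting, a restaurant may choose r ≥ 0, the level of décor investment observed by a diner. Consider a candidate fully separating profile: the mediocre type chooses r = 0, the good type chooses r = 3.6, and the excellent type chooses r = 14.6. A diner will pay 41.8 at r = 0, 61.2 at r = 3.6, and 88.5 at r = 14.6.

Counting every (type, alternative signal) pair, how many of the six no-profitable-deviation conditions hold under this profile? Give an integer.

Excellent (own payoff 88.5 − 1.1×14.6 = 72.44): to r=0 gives 41.8 → no gain ✓; to r=3.6 gives 61.2 − 1.1×3.6 = 57.24 → no gain ✓.
Mediocre (own payoff 41.8): to r=3.6 gives 61.2 − 11.9×3.6 = 18.36 → no gain ✓; to r=14.6 gives 88.5 − 11.9×14.6 = -85.24 → no gain ✓.
Good (own payoff 61.2 − 5.0×3.6 = 43.2): to r=0 gives 41.8 → no gain ✓; to r=14.6 gives 88.5 − 5.0×14.6 = 15.5 → no gain ✓.
6 of the 6 constraints hold; this profile is a separating equilibrium.

6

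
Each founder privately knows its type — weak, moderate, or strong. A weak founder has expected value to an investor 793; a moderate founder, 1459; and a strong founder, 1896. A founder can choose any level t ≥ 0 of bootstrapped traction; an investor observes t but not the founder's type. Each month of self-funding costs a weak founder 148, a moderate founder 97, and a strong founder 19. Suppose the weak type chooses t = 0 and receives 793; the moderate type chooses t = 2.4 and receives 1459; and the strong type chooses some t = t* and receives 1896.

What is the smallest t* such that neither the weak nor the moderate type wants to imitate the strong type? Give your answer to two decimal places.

Moderate type (on-path payoff 1459 − 97×2.4 = 1226.2) won't mimic when 1226.2 ≥ 1896 − 97·t*, i.e. t* ≥ 6.91.
Weak type (on-path payoff 793) won't mimic when 793 ≥ 1896 − 148·t*, i.e. t* ≥ 7.45.
Both must hold, so t* = max(7.45, 6.91) = 7.45. The weak type's constraint binds.

7.45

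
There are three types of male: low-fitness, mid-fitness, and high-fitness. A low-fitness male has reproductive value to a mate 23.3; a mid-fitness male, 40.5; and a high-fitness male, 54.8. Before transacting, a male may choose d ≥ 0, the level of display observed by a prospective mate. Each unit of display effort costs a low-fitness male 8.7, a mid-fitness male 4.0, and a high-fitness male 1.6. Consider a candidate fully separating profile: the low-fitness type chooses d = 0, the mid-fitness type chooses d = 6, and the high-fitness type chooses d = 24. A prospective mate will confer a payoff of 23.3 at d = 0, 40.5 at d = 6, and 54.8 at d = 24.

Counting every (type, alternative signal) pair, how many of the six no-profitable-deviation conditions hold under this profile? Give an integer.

3

Mid-fitness (own payoff 40.5 − 4.0×6 = 16.5): to d=0 gives 23.3 → profitable ✗; to d=24 gives 54.8 − 4.0×24 = -41.2 → no gain ✓.
Low-fitness (own payoff 23.3): to d=6 gives 40.5 − 8.7×6 = -11.7 → no gain ✓; to d=24 gives 54.8 − 8.7×24 = -154 → no gain ✓.
High-fitness (own payoff 54.8 − 1.6×24 = 16.4): to d=0 gives 23.3 → profitable ✗; to d=6 gives 40.5 − 1.6×6 = 30.9 → profitable ✗.
3 of the 6 constraints hold; not an equilibrium.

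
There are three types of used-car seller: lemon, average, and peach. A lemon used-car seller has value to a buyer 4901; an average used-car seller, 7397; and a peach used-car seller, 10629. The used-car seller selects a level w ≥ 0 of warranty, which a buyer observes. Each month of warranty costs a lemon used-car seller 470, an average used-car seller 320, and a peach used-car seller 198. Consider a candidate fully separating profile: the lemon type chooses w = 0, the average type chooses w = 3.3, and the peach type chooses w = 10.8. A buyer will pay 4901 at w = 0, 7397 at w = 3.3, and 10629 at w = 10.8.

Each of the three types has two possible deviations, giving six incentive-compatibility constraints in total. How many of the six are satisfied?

3

Peach (own payoff 10629 − 198×10.8 = 8490.6): to w=0 gives 4901 → no gain ✓; to w=3.3 gives 7397 − 198×3.3 = 6743.6 → no gain ✓.
Average (own payoff 7397 − 320×3.3 = 6341): to w=0 gives 4901 → no gain ✓; to w=10.8 gives 10629 − 320×10.8 = 7173 → profitable ✗.
Lemon (own payoff 4901): to w=3.3 gives 7397 − 470×3.3 = 5846 → profitable ✗; to w=10.8 gives 10629 − 470×10.8 = 5553 → profitable ✗.
3 of the 6 constraints hold; not an equilibrium.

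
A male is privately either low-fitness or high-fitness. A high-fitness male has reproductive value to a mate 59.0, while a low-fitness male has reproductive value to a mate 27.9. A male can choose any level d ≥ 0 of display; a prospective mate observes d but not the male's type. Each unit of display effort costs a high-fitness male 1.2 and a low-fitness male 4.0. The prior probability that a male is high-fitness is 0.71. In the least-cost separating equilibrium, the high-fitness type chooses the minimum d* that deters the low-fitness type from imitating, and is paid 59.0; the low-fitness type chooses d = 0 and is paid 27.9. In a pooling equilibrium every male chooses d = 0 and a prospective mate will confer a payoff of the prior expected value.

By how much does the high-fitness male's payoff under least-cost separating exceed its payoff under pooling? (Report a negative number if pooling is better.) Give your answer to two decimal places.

Least-cost separating signal: d* solves 27.9 = 59.0 − 4.0·d*, so d* = (59.0 − 27.9)/4.0 = 7.775.
High-fitness type's separating payoff: 59.0 − 1.2 × d* = 59.0 − 1.2 × (59.0 − 27.9)/4.0 = 59.0 − 37.32/4.0 = 49.67.
Pooling payoff: 0.71 × 59.0 + 0.29 × 27.9 = 49.981.
Difference: 49.67 − 49.981 = -0.311, i.e. -0.31 to two decimal places.
The high-fitness type would prefer the pooling outcome.

-0.31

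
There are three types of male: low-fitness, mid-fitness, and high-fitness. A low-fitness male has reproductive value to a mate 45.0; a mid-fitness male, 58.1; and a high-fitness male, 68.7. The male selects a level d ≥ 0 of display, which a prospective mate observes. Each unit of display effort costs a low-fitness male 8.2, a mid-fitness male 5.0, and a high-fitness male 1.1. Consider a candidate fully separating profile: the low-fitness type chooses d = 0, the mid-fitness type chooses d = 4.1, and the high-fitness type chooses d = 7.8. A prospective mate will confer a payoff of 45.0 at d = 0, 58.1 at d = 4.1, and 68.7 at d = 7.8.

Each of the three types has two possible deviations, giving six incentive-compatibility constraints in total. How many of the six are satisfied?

Low-fitness (own payoff 45.0): to d=4.1 gives 58.1 − 8.2×4.1 = 24.48 → no gain ✓; to d=7.8 gives 68.7 − 8.2×7.8 = 4.74 → no gain ✓.
High-fitness (own payoff 68.7 − 1.1×7.8 = 60.12): to d=0 gives 45.0 → no gain ✓; to d=4.1 gives 58.1 − 1.1×4.1 = 53.59 → no gain ✓.
Mid-fitness (own payoff 58.1 − 5.0×4.1 = 37.6): to d=0 gives 45.0 → profitable ✗; to d=7.8 gives 68.7 − 5.0×7.8 = 29.7 → no gain ✓.
5 of the 6 constraints hold; not an equilibrium.

5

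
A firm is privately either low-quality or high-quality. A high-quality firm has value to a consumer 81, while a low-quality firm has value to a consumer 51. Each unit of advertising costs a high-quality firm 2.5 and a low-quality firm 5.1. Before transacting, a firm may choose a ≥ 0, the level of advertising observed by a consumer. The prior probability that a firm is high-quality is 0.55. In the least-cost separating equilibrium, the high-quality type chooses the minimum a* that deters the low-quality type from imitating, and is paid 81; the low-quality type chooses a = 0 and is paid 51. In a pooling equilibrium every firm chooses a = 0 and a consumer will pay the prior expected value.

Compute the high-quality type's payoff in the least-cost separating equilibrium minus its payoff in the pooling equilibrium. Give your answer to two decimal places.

-1.21

Least-cost separating signal: a* solves 51 = 81 − 5.1·a*, so a* = (81 − 51)/5.1 ≈ 5.8824.
High-quality type's separating payoff: 81 − 2.5 × a* = 81 − 2.5 × (81 − 51)/5.1 = 81 − 75/5.1 ≈ 66.2941.
Pooling payoff: 0.55 × 81 + 0.45 × 51 = 67.5.
Difference: 66.2941 − 67.5 = -1.2059, i.e. -1.21 to two decimal places.
The high-quality type would prefer the pooling outcome.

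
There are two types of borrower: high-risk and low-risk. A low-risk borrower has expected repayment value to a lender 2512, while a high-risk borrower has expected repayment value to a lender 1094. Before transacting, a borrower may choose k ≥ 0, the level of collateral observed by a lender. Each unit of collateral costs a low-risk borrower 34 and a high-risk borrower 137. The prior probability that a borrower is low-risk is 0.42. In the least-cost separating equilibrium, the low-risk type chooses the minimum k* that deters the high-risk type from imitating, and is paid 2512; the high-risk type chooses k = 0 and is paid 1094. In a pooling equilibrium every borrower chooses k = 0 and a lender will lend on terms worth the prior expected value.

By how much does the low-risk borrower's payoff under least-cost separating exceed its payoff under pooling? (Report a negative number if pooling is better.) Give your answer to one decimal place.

Least-cost separating signal: k* solves 1094 = 2512 − 137·k*, so k* = (2512 − 1094)/137 ≈ 10.3504.
Low-risk type's separating payoff: 2512 − 34 × k* = 2512 − 34 × (2512 − 1094)/137 = 2512 − 48212/137 ≈ 2160.088.
Pooling payoff: 0.42 × 2512 + 0.58 × 1094 = 1689.56.
Difference: 2160.088 − 1689.56 = 470.528, i.e. 470.5 to one decimal place.
The low-risk type prefers to separate.

470.5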